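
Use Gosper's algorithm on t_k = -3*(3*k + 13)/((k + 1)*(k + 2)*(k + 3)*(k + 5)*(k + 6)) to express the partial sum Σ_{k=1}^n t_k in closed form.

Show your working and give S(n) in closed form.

Compute t_(k+1)/t_k: get (k + 1)*(k + 5)*(3*k + 16)/((k + 4)*(k + 7)*(3*k + 13)).
Factor: A=k + 1; B=k + 7; C=k**2 + 25*k/3 + 52/3.
Set up (k + 1)·f(k+1) − (k + 6)·f(k) − (k**2 + 25*k/3 + 52/3) = 0.
From deg A=1, deg B=1, deg C=2: d=5.
Match coefficients ⇒ f(k) = k*(k + 3)*(k + 4)*(k**2 + 8*k + 17)/30.
R(k) = B(k−1)·f(k)/C(k) = k*(k + 3)*(k + 6)*(k**2 + 8*k + 17)/(10*(3*k + 13)); s_k = R·t_k = 3*k*(-k**2 - 8*k - 17)/(10*(k**3 + 8*k**2 + 17*k + 10)).
s_(k+1) − s_k = 3*(-3*k - 13)/(k**5 + 17*k**4 + 107*k**3 + 307*k**2 + 396*k + 180) = t_k.
Σ_(k=1)^n t_k = s_(n+1) − s_(1) = (3*(-n**3 - 11*n**2 - 36*n - 26)/(10*(n**3 + 11*n**2 + 36*n + 36))) − (-13/60), i.e. n*(-n**2 - 11*n - 36)/(12*(n**3 + 11*n**2 + 36*n + 36)).

S(n) = n*(-n**2 - 11*n - 36)/(12*(n**3 + 11*n**2 + 36*n + 36))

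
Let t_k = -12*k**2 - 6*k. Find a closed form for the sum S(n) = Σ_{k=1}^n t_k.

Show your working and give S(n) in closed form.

t_(k+1)/t_k = (k + 2*(k + 1)**2 + 1)/(k*(2*k + 1)).
Take A(k)=1, B(k)=1, C(k)=k**2 + k/2.
Set up (1)·f(k+1) − (1)·f(k) − (k**2 + k/2) = 0.
Bound: deg f ≤ 3.
Solve for f: f(k) = k*(k - 1)*(4*k + 1)/12 (degree 3 ≤ 3).
So s_k = (B(k−1)f/C)·t_k = ((k - 1)*(4*k + 1)/(6*(2*k + 1)))·t_k = k*(-4*k**2 + 3*k + 1).
Verify: 6*k*(-2*k - 1) matches t_k.
Evaluate: s_(n+1) = n*(-4*n**2 - 9*n - 5); subtract s_(1) = 0 ⇒ S(n) = n*(-4*n**2 - 9*n - 5).

S(n) = n*(-4*n**2 - 9*n - 5)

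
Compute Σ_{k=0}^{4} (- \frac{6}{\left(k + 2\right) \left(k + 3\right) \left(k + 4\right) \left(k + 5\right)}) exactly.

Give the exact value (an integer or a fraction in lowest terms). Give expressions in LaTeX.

r(k) = (k + 2)/(k + 6) after simplifying.
A = k + 2, B = k + 6, C = 1.
Solve (k + 2)·f(k+1) − (k + 5)·f(k) = 1.
Bound: deg f ≤ 3.
A polynomial solution: f(k) = k*(k**2 + 9*k + 26)/72.
R(k) = B(k−1)·f(k)/C(k) = k*(k + 5)*(k**2 + 9*k + 26)/72; s_k = R·t_k = k*(-k**2 - 9*k - 26)/(12*(k + 2)*(k + 3)*(k + 4)).
s_(k+1) − s_k = -6/(k**4 + 14*k**3 + 71*k**2 + 154*k + 120) = t_k.
Evaluate s at k=5 and k=0: -5/63 and 0; difference -5/63.

Σ = -5/63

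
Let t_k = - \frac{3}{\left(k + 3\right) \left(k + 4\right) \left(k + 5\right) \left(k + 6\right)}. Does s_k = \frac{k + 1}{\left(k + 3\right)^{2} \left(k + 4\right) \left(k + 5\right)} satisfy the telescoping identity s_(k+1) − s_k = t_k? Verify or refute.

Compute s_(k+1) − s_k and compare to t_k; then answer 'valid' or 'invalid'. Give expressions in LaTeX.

Invalid: residual \frac{2 \left(4 k + 15\right)}{k^{6} + 25 k^{5} + 257 k^{4} + 1391 k^{3} + 4182 k^{2} + 6624 k + 4320} ≠ 0.

s_(k+1) = (k + 2)/((k + 4)**2*(k + 5)*(k + 6))
s_(k+1) − s_k = (-(k + 1)*(k + 4)*(k + 6) + (k + 2)*(k + 3)**2)/((k + 3)**2*(k + 4)**2*(k + 5)*(k + 6))
(s_(k+1) − s_k) − t_k = 2*(4*k + 15)/(k**6 + 25*k**5 + 257*k**4 + 1391*k**3 + 4182*k**2 + 6624*k + 4320)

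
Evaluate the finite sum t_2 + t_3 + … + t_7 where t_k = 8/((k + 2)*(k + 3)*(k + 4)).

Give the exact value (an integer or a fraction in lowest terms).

Σ = 9/55

The ratio is (k + 2)/(k + 5).
Normal form (A,B,C) = (k + 2, k + 5, 1).
Key eq: (k + 2)·f(k+1) = (k + 4)·f(k) + (1).
deg f ≤ 2 (via 1,1,0).
Solve for f: f(k) = k*(k + 5)/12 (degree 2 ≤ 2).
R(k) = B(k−1)·f(k)/C(k) = k*(k + 4)*(k + 5)/12; s_k = R·t_k = 2*k*(k + 5)/(3*(k + 2)*(k + 3)).
s_(k+1) − s_k = 8/(k**3 + 9*k**2 + 26*k + 24) = t_k.
Σ_(k=2)^(7) t_k = s_(8) − s_(2) = 104/165 − (7/15) = 9/55.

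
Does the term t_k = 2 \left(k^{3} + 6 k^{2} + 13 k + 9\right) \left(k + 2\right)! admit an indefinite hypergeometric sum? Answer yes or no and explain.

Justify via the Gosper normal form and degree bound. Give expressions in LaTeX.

Yes. s_k = 2 k \left(k + 2\right) \left(k + 2\right)!.

Compute t_(k+1)/t_k: get (k**4 + 12*k**3 + 55*k**2 + 113*k + 87)/(k**3 + 6*k**2 + 13*k + 9).
Normal form (A,B,C) = (k + 3, 1, k**3 + 6*k**2 + 13*k + 9).
f must satisfy (k + 3)·f(k+1) − (1)·f(k) = k**3 + 6*k**2 + 13*k + 9.
Degrees (1,0,3) ⇒ d ≤ 2.
A polynomial solution: f(k) = k*(k + 2).
R(k) = B(k−1)·f(k)/C(k) = k*(k + 2)/(k**3 + 6*k**2 + 13*k + 9); s_k = R·t_k = 2*k*(k + 2)*factorial(k + 2).
s_(k+1) − s_k = 2*(k**3 + 6*k**2 + 13*k + 9)*factorial(k + 2) = t_k.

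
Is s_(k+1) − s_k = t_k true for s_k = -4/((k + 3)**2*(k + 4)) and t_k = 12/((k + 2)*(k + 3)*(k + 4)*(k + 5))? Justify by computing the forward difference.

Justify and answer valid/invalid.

s_(k+1) = -4/((k + 4)**2*(k + 5))
s_(k+1) − s_k = 4*(3*k + 11)/(k**5 + 19*k**4 + 143*k**3 + 533*k**2 + 984*k + 720)
(s_(k+1) − s_k) − t_k = 8*(-2*k - 7)/(k**6 + 21*k**5 + 181*k**4 + 819*k**3 + 2050*k**2 + 2688*k + 1440)

Invalid: residual 8*(-2*k - 7)/(k**6 + 21*k**5 + 181*k**4 + 819*k**3 + 2050*k**2 + 2688*k + 1440) ≠ 0.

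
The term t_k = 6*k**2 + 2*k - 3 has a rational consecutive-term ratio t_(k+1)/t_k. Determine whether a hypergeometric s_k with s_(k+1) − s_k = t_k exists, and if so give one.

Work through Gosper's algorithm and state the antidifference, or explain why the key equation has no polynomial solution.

s_k = k*(2*k**2 - 2*k - 3)

Compute t_(k+1)/t_k: get (6*k**2 + 14*k + 5)/(6*k**2 + 2*k - 3).
A = 1, B = 1, C = k**2 + k/3 - 1/2.
f must satisfy (1)·f(k+1) − (1)·f(k) = k**2 + k/3 - 1/2.
d = 3 from the (0,0,2) case.
Solving with deg f ≤ 3: f(k) = k*(2*k**2 - 2*k - 3)/6.
So s_k = (B(k−1)f/C)·t_k = (k*(2*k**2 - 2*k - 3)/(6*k**2 + 2*k - 3))·t_k = k*(2*k**2 - 2*k - 3).
Verify: 6*k**2 + 2*k - 3 matches t_k.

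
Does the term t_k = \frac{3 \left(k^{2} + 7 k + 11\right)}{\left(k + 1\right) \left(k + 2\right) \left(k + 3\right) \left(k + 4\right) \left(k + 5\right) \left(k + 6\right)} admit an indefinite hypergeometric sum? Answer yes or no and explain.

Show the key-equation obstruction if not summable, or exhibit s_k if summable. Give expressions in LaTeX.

The ratio is (k + 1)*(7*k + (k + 1)**2 + 18)/((k + 7)*(k**2 + 7*k + 11)).
Take A(k)=k + 1, B(k)=k + 7, C(k)=k**2 + 7*k + 11.
Key eq: (k + 1)·f(k+1) = (k + 6)·f(k) + (k**2 + 7*k + 11).
deg f ≤ 5 (via 1,1,2).
Solving with deg f ≤ 5: f(k) = k*(k + 2)*(k + 4)*(k**2 + 9*k + 23)/45.
Certificate R = B(k−1)f/C = k*(k + 2)*(k + 4)*(k + 6)*(k**2 + 9*k + 23)/(45*(k**2 + 7*k + 11)) gives s_k = k*(k**2 + 9*k + 23)/(15*(k**3 + 9*k**2 + 23*k + 15)).
s_(k+1) − s_k = 3*(k**2 + 7*k + 11)/(k**6 + 21*k**5 + 175*k**4 + 735*k**3 + 1624*k**2 + 1764*k + 720) = t_k.

Yes. s_k = \frac{k \left(k^{2} + 9 k + 23\right)}{15 \left(k^{3} + 9 k^{2} + 23 k + 15\right)}.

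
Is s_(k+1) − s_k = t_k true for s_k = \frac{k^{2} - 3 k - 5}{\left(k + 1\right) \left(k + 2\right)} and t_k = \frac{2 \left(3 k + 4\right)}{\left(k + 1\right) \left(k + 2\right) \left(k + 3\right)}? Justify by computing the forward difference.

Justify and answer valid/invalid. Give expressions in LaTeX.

Valid: the claim telescopes to t_k.

s_(k+1) = (k**2 - k - 7)/(k**2 + 5*k + 6)
s_(k+1) − s_k = 2*(3*k + 4)/(k**3 + 6*k**2 + 11*k + 6)
(s_(k+1) − s_k) − t_k = 0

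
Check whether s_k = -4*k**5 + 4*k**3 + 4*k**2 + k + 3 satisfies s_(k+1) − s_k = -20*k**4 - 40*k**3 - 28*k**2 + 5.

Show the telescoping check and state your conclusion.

Valid: the claim telescopes to t_k.

s_(k+1) = k - 4*(k + 1)**5 + 4*(k + 1)**3 + 4*(k + 1)**2 + 4
s_(k+1) − s_k = -20*k**4 - 40*k**3 - 28*k**2 + 5
(s_(k+1) − s_k) − t_k = 0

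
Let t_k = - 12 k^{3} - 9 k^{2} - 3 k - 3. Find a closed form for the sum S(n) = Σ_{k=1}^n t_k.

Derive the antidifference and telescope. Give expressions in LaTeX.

S(n) = 3 n \left(- n^{3} - 3 n^{2} - 3 n - 2\right)

r(k) = (4*k**3 + 15*k**2 + 19*k + 9)/(4*k**3 + 3*k**2 + k + 1) after simplifying.
Normal form (A,B,C) = (1, 1, k**3 + 3*k**2/4 + k/4 + 1/4).
Need (1)·f(k+1) − (1)·f(k) = k**3 + 3*k**2/4 + k/4 + 1/4.
From deg A=0, deg B=0, deg C=3: d=4.
Solving with deg f ≤ 4: f(k) = k*(k**3 - k**2 + 1)/4.
Certificate R = B(k−1)f/C = k*(k**3 - k**2 + 1)/(4*k**3 + 3*k**2 + k + 1) gives s_k = 3*k*(-k**3 + k**2 - 1).
Δs = -12*k**3 - 9*k**2 - 3*k - 3, as required.
s_(n+1) = -3*n**4 - 9*n**3 - 9*n**2 - 6*n - 3 and s_(1) = -3, so S(n) = 3*n*(-n**3 - 3*n**2 - 3*n - 2).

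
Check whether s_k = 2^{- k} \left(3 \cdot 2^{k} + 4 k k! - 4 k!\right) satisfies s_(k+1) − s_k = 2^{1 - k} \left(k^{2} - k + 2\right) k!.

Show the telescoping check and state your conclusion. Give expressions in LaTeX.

s_(k+1) = (3*2**k + 2*k**2*factorial(k) + 2*k*factorial(k))/2**k
s_(k+1) − s_k = 2**(1 - k)*(k**2 - k + 2)*factorial(k)
(s_(k+1) − s_k) − t_k = 0

valid; difference matches t_k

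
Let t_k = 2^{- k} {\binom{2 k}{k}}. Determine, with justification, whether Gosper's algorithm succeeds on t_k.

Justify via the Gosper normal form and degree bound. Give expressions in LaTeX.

Step 1: r(k) = (2*k + 1)/(k + 1).
Take A(k)=2*k + 1, B(k)=k + 1, C(k)=1.
Need (2*k + 1)·f(k+1) − (k)·f(k) = 1.
deg f ≤ -1 (via 1,1,0).
deg f ≤ -1 is impossible — no certificate.

No — negative degree bound, so no certificate f.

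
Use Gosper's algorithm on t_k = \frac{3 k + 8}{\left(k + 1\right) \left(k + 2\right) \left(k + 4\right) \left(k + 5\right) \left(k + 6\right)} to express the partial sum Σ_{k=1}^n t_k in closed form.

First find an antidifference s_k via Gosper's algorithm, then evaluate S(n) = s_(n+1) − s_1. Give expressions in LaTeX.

The ratio is (k + 1)*(k + 4)*(3*k + 11)/((k + 3)*(k + 7)*(3*k + 8)).
Normal form (A,B,C) = (k + 1, k + 7, k**2 + 17*k/3 + 8).
Need (k + 1)·f(k+1) − (k + 6)·f(k) = k**2 + 17*k/3 + 8.
Degrees (1,1,2) ⇒ d ≤ 5.
Solve for f: f(k) = k*(k + 2)*(k + 3)*(k**2 + 10*k + 29)/60 (degree 5 ≤ 5).
So s_k = (B(k−1)f/C)·t_k = (k*(k + 2)*(k + 6)*(k**2 + 10*k + 29)/(20*(3*k + 8)))·t_k = k*(k**2 + 10*k + 29)/(20*(k**3 + 10*k**2 + 29*k + 20)).
Δs = (3*k + 8)/(k**5 + 18*k**4 + 121*k**3 + 372*k**2 + 508*k + 240), as required.
Telescope: S(n) = s_(n+1) − s_(1) = (n**3 + 13*n**2 + 52*n + 40)/(20*(n**3 + 13*n**2 + 52*n + 60)) − (1/30) = n*(n**2 + 13*n + 52)/(60*(n**3 + 13*n**2 + 52*n + 60)).

S(n) = \frac{n \left(n^{2} + 13 n + 52\right)}{60 \left(n^{3} + 13 n^{2} + 52 n + 60\right)}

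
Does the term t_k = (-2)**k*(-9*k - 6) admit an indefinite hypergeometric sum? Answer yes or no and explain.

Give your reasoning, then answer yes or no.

Compute t_(k+1)/t_k: get 2*(-3*k - 5)/(3*k + 2).
Take A(k)=-2, B(k)=1, C(k)=k + 2/3.
Key eq: (-2)·f(k+1) = (1)·f(k) + (k + 2/3).
Bound: deg f ≤ 1.
Match coefficients ⇒ f(k) = -k/3.
R(k) = B(k−1)·f(k)/C(k) = -k/(3*k + 2); s_k = R·t_k = 3*(-2)**k*k.
Check: Δs_k = (-2)**k*(-9*k - 6). ✓

Yes. s_k = 3*(-2)**k*k.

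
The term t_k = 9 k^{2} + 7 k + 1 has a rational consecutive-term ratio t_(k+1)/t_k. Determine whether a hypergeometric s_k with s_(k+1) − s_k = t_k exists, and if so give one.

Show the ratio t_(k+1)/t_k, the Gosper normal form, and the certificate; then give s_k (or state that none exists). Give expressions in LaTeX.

s_k = k \left(3 k^{2} - k - 1\right)

r(k) = (9*k**2 + 25*k + 17)/(9*k**2 + 7*k + 1) after simplifying.
Take A(k)=1, B(k)=1, C(k)=k**2 + 7*k/9 + 1/9.
Key eq: (1)·f(k+1) = (1)·f(k) + (k**2 + 7*k/9 + 1/9).
deg f ≤ 3 (via 0,0,2).
Solve for f: f(k) = k*(3*k**2 - k - 1)/9 (degree 3 ≤ 3).
Get s_k = R·t_k = k*(3*k**2 - k - 1) with R(k) = B(k−1)f(k)/C(k) = k*(3*k**2 - k - 1)/(9*k**2 + 7*k + 1).
Check: Δs_k = 9*k**2 + 7*k + 1. ✓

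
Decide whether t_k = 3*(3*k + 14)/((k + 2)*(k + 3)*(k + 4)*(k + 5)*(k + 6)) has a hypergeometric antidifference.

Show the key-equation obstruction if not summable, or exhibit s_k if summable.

Yes. s_k = k*(k**2 + 10*k + 31)/(10*(k**3 + 10*k**2 + 31*k + 30)).

r(k) = (k + 2)*(3*k + 17)/((k + 7)*(3*k + 14)) after simplifying.
Normal form (A,B,C) = (k + 2, k + 7, k + 14/3).
Solve (k + 2)·f(k+1) − (k + 6)·f(k) = k + 14/3.
From deg A=1, deg B=1, deg C=1: d=4.
Solving with deg f ≤ 4: f(k) = k*(k + 4)*(k**2 + 10*k + 31)/90.
Get s_k = R·t_k = k*(k**2 + 10*k + 31)/(10*(k**3 + 10*k**2 + 31*k + 30)) with R(k) = B(k−1)f(k)/C(k) = k*(k + 4)*(k + 6)*(k**2 + 10*k + 31)/(30*(3*k + 14)).
Verify: 3*(3*k + 14)/(k**5 + 20*k**4 + 155*k**3 + 580*k**2 + 1044*k + 720) matches t_k.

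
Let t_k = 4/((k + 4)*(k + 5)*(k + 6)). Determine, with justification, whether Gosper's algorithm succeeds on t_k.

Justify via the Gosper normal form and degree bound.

t_(k+1)/t_k = (k + 4)/(k + 7).
Normal form (A,B,C) = (k + 4, k + 7, 1).
Set up (k + 4)·f(k+1) − (k + 6)·f(k) − (1) = 0.
d = 2 from the (1,1,0) case.
A polynomial solution: f(k) = k*(k + 9)/40.
Get s_k = R·t_k = k*(k + 9)/(10*(k + 4)*(k + 5)) with R(k) = B(k−1)f(k)/C(k) = k*(k + 6)*(k + 9)/40.
Δs = 4/(k**3 + 15*k**2 + 74*k + 120), as required.

Yes. s_k = k*(k + 9)/(10*(k + 4)*(k + 5)).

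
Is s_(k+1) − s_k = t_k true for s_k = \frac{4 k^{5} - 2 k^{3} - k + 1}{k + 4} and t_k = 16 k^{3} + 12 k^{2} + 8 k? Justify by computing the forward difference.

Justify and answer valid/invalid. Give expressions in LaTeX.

Invalid: residual \frac{3 \left(- 12 k^{4} - 80 k^{3} - 54 k^{2} - 34 k + 1\right)}{k^{2} + 9 k + 20} ≠ 0.

s_(k+1) = (-k + 4*(k + 1)**5 - 2*(k + 1)**3)/(k + 5)
s_(k+1) − s_k = (16*k**5 + 120*k**4 + 196*k**3 + 150*k**2 + 58*k + 3)/(k**2 + 9*k + 20)
(s_(k+1) − s_k) − t_k = 3*(-12*k**4 - 80*k**3 - 54*k**2 - 34*k + 1)/(k**2 + 9*k + 20)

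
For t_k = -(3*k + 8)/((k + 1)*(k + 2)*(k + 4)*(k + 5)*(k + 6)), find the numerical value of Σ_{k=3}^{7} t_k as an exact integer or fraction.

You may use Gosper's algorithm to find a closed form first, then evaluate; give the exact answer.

Compute t_(k+1)/t_k: get (k + 1)*(k + 4)*(3*k + 11)/((k + 3)*(k + 7)*(3*k + 8)).
So A=k + 1 and B=k + 7, with C=k**2 + 17*k/3 + 8.
Solve (k + 1)·f(k+1) − (k + 6)·f(k) = k**2 + 17*k/3 + 8.
From deg A=1, deg B=1, deg C=2: d=5.
Coefficient equations give f(k) = k*(k + 2)*(k + 3)*(k**2 + 10*k + 29)/60.
Then R = B(k−1)f/C = k*(k + 2)*(k + 6)*(k**2 + 10*k + 29)/(20*(3*k + 8)), so s_k = R(k)·t_k = k*(-k**2 - 10*k - 29)/(20*(k**3 + 10*k**2 + 29*k + 20)).
s_(k+1) − s_k = (-3*k - 8)/(k**5 + 18*k**4 + 121*k**3 + 372*k**2 + 508*k + 240) = t_k.
Σ_(k=3)^(7) t_k = s_(8) − s_(3) = -173/3510 − (-51/1120) = -295/78624.

Σ = -295/78624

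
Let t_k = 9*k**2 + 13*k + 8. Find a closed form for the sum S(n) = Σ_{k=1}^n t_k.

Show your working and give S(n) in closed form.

S(n) = n*(3*n**2 + 11*n + 16)

t_(k+1)/t_k = (9*k**2 + 31*k + 30)/(9*k**2 + 13*k + 8).
Factor: A=1; B=1; C=k**2 + 13*k/9 + 8/9.
Solve (1)·f(k+1) − (1)·f(k) = k**2 + 13*k/9 + 8/9.
Bound: deg f ≤ 3.
Coefficient equations give f(k) = k*(3*k**2 + 2*k + 3)/9.
R(k) = B(k−1)·f(k)/C(k) = k*(3*k**2 + 2*k + 3)/(9*k**2 + 13*k + 8); s_k = R·t_k = k*(3*k**2 + 2*k + 3).
Δs = 9*k**2 + 13*k + 8, as required.
Evaluate: s_(n+1) = 3*n**3 + 11*n**2 + 16*n + 8; subtract s_(1) = 8 ⇒ S(n) = n*(3*n**2 + 11*n + 16).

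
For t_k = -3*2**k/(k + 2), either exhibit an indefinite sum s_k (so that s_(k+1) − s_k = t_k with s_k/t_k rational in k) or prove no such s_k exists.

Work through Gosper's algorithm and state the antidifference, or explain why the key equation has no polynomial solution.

Compute t_(k+1)/t_k: get 2*(k + 2)/(k + 3).
A = 2*k + 4, B = k + 3, C = 1.
Need (2*k + 4)·f(k+1) − (k + 2)·f(k) = 1.
deg f ≤ -1 (via 1,1,0).
Negative degree bound (-1): no f exists, t_k not Gosper-summable.

none (Gosper's algorithm certifies no s_k)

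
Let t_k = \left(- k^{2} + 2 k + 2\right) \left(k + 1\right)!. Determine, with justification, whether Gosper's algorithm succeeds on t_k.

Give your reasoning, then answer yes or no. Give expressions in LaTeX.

Yes. s_k = - \left(k - 4\right) \left(k + 1\right)!.

t_(k+1)/t_k = (k + 2)*(2*k - (k + 1)**2 + 4)/(-k**2 + 2*k + 2).
So A=k + 2 and B=1, with C=k**2 - 2*k - 2.
Solve (k + 2)·f(k+1) − (1)·f(k) = k**2 - 2*k - 2.
d = 1 from the (1,0,2) case.
Coefficient equations give f(k) = k - 4.
R(k) = B(k−1)·f(k)/C(k) = (k - 4)/(k**2 - 2*k - 2); s_k = R·t_k = -(k - 4)*factorial(k + 1).
s_(k+1) − s_k = (-k**2 + 2*k + 2)*factorial(k + 1) = t_k.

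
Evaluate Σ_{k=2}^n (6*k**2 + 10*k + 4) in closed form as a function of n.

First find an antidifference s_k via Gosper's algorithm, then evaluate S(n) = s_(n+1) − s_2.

r(k) = (3*k**2 + 11*k + 10)/(3*k**2 + 5*k + 2) after simplifying.
Normal form (A,B,C) = (1, 1, k**2 + 5*k/3 + 2/3).
Solve (1)·f(k+1) − (1)·f(k) = k**2 + 5*k/3 + 2/3.
deg f ≤ 3 (via 0,0,2).
Coefficient equations give f(k) = k**2*(k + 1)/3.
R(k) = B(k−1)·f(k)/C(k) = k**2/(3*k + 2); s_k = R·t_k = 2*k**2*(k + 1).
Verify: 6*k**2 + 10*k + 4 matches t_k.
Evaluate: s_(n+1) = 2*n**3 + 8*n**2 + 10*n + 4; subtract s_(2) = 24 ⇒ S(n) = 2*n**3 + 8*n**2 + 10*n - 20.

S(n) = 2*n**3 + 8*n**2 + 10*n - 20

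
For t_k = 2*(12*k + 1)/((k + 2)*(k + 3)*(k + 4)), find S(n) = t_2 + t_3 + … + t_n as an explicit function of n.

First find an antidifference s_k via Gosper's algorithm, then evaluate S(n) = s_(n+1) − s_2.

Compute t_(k+1)/t_k: get (k + 2)*(12*k + 13)/((k + 5)*(12*k + 1)).
Normal form (A,B,C) = (k + 2, k + 5, k + 1/12).
f must satisfy (k + 2)·f(k+1) − (k + 4)·f(k) = k + 1/12.
From deg A=1, deg B=1, deg C=1: d=2.
Solving with deg f ≤ 2: f(k) = k*(25*k - 19)/144.
Certificate R = B(k−1)f/C = k*(k + 4)*(25*k - 19)/(12*(12*k + 1)) gives s_k = k*(25*k - 19)/(6*(k + 2)*(k + 3)).
s_(k+1) − s_k = 2*(12*k + 1)/(k**3 + 9*k**2 + 26*k + 24) = t_k.
s_(n+1) = (25*n**2 + 31*n + 6)/(6*(n**2 + 7*n + 12)) and s_(2) = 31/60, so S(n) = (73*n**2 + 31*n - 104)/(20*(n**2 + 7*n + 12)).

S(n) = (73*n**2 + 31*n - 104)/(20*(n**2 + 7*n + 12))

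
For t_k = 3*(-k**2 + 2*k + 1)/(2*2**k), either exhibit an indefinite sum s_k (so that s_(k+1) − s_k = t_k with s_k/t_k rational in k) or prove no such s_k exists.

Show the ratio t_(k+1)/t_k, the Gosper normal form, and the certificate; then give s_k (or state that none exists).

r(k) = (k**2 - 2)/(2*(k**2 - 2*k - 1)) after simplifying.
Normal form (A,B,C) = (1/2, 1, k**2 - 2*k - 1).
Set up (1/2)·f(k+1) − (1)·f(k) − (k**2 - 2*k - 1) = 0.
d = 2 from the (0,0,2) case.
Coefficient equations give f(k) = -2*k**2.
R(k) = B(k−1)·f(k)/C(k) = -2*k**2/(k**2 - 2*k - 1); s_k = R·t_k = 3*k**2/2**k.
Check: Δs_k = 3*(-k**2 + 2*k + 1)/(2*2**k). ✓

s_k = 3*k**2/2**k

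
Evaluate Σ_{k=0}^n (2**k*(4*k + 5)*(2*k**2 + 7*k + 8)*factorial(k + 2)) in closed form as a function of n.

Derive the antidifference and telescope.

t_(k+1)/t_k = 2*(8*k**4 + 86*k**3 + 353*k**2 + 654*k + 459)/(8*k**3 + 38*k**2 + 67*k + 40).
Take A(k)=2*k + 6, B(k)=1, C(k)=k**3 + 19*k**2/4 + 67*k/8 + 5.
Need (2*k + 6)·f(k+1) − (1)·f(k) = k**3 + 19*k**2/4 + 67*k/8 + 5.
deg f ≤ 2 (via 1,0,3).
A polynomial solution: f(k) = (4*k**2 + k + 2)/8.
So s_k = (B(k−1)f/C)·t_k = ((4*k**2 + k + 2)/((4*k + 5)*(2*k**2 + 7*k + 8)))·t_k = 2**k*(4*k**2 + k + 2)*factorial(k + 2).
s_(k+1) − s_k = 2**k*(4*k + 5)*(2*k**2 + 7*k + 8)*factorial(k + 2) = t_k.
s_(n+1) = 2**(n + 1)*(4*n**2 + 9*n + 7)*factorial(n + 3) and s_(0) = 4, so S(n) = 8*2**n*n**2*factorial(n + 3) + 18*2**n*n*factorial(n + 3) + 14*2**n*factorial(n + 3) - 4.

S(n) = 8*2**n*n**2*factorial(n + 3) + 18*2**n*n*factorial(n + 3) + 14*2**n*factorial(n + 3) - 4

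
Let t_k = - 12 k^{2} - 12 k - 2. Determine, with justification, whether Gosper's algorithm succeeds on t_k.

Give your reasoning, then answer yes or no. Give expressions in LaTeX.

Yes. s_k = - 4 k^{3} + 2 k.

t_(k+1)/t_k = (6*k**2 + 18*k + 13)/(6*k**2 + 6*k + 1).
Gosper form: A/B · C(k+1)/C(k) with A=1, B=1, C=k**2 + k + 1/6.
Need (1)·f(k+1) − (1)·f(k) = k**2 + k + 1/6.
Degrees (0,0,2) ⇒ d ≤ 3.
Solve for f: f(k) = k*(2*k**2 - 1)/6 (degree 3 ≤ 3).
R(k) = B(k−1)·f(k)/C(k) = k*(2*k**2 - 1)/(6*k**2 + 6*k + 1); s_k = R·t_k = -4*k**3 + 2*k.
s_(k+1) − s_k = -12*k**2 - 12*k - 2 = t_k.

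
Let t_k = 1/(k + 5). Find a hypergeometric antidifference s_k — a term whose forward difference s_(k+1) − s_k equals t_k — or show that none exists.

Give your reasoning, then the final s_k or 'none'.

t_(k+1)/t_k = (k + 5)/(k + 6).
Take A(k)=k + 5, B(k)=k + 6, C(k)=1.
Key eq: (k + 5)·f(k+1) = (k + 5)·f(k) + (1).
Degrees (1,1,0) ⇒ d ≤ 0.
Put f(k) = c0: A·f(k+1) − B(k−1)·f(k) − C = -1; need -1 = 0 — inconsistent ⇒ no f, not summable.

no hypergeometric antidifference exists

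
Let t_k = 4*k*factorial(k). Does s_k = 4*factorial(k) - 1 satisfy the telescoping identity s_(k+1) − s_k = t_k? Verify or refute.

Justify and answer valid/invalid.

Valid: the claim telescopes to t_k.

s_(k+1) = 4*factorial(k + 1) - 1
s_(k+1) − s_k = 4*k*factorial(k)
(s_(k+1) − s_k) − t_k = 0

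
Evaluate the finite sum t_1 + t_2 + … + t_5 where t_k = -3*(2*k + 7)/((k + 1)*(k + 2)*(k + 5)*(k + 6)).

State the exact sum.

Σ = -65/308

t_(k+1)/t_k = (k + 1)*(k + 5)*(2*k + 9)/((k + 3)*(k + 7)*(2*k + 7)).
Gosper form: A/B · C(k+1)/C(k) with A=k + 1, B=k + 7, C=k**3 + 21*k**2/2 + 73*k/2 + 42.
f must satisfy (k + 1)·f(k+1) − (k + 6)·f(k) = k**3 + 21*k**2/2 + 73*k/2 + 42.
Degrees (1,1,3) ⇒ d ≤ 5.
Coefficient equations give f(k) = k*(k + 2)*(k + 3)*(k + 4)*(k + 6)/10.
R(k) = B(k−1)·f(k)/C(k) = k*(k + 2)*(k + 6)**2/(5*(2*k + 7)); s_k = R·t_k = 3*k*(-k - 6)/(5*(k**2 + 6*k + 5)).
Verify: 3*(-2*k - 7)/(k**4 + 14*k**3 + 65*k**2 + 112*k + 60) matches t_k.
Σ_(k=1)^(5) t_k = s_(6) − s_(1) = -216/385 − (-7/20) = -65/308.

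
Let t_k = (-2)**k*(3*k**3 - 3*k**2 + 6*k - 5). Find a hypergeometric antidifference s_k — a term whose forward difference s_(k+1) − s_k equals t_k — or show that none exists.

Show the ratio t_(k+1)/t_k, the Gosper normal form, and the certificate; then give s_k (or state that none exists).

s_k = (-2)**k*(-k**3 + 3*k**2 - 4*k + 3)

t_(k+1)/t_k = 2*(-3*k**3 - 6*k**2 - 9*k - 1)/(3*k**3 - 3*k**2 + 6*k - 5).
Gosper form: A/B · C(k+1)/C(k) with A=-2, B=1, C=k**3 - k**2 + 2*k - 5/3.
f must satisfy (-2)·f(k+1) − (1)·f(k) = k**3 - k**2 + 2*k - 5/3.
From deg A=0, deg B=0, deg C=3: d=3.
Match coefficients ⇒ f(k) = -(k**3 - 3*k**2 + 4*k - 3)/3.
Get s_k = R·t_k = (-2)**k*(-k**3 + 3*k**2 - 4*k + 3) with R(k) = B(k−1)f(k)/C(k) = -(k**3 - 3*k**2 + 4*k - 3)/(3*k**3 - 3*k**2 + 6*k - 5).
Δs = (-2)**k*(3*k**3 - 3*k**2 + 6*k - 5), as required.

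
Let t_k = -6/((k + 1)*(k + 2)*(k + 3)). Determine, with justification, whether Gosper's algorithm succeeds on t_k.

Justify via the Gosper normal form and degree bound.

Compute t_(k+1)/t_k: get (k + 1)/(k + 4).
A = k + 1, B = k + 4, C = 1.
f must satisfy (k + 1)·f(k+1) − (k + 3)·f(k) = 1.
d = 2 from the (1,1,0) case.
Solve for f: f(k) = k*(k + 3)/4 (degree 2 ≤ 2).
Get s_k = R·t_k = 3*k*(-k - 3)/(2*(k + 1)*(k + 2)) with R(k) = B(k−1)f(k)/C(k) = k*(k + 3)**2/4.
Verify: -6/(k**3 + 6*k**2 + 11*k + 6) matches t_k.

Yes. s_k = 3*k*(-k - 3)/(2*(k + 1)*(k + 2)).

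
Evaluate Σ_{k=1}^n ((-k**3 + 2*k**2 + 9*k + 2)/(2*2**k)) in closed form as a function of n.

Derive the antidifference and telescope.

S(n) = (6*2**n + n**3 + 4*n**2 + n - 6)/(2*2**n)

r(k) = (k**3 + k**2 - 10*k - 12)/(2*(k**3 - 2*k**2 - 9*k - 2)) after simplifying.
A = 1/2, B = 1, C = k**3 - 2*k**2 - 9*k - 2.
Need (1/2)·f(k+1) − (1)·f(k) = k**3 - 2*k**2 - 9*k - 2.
Degrees (0,0,3) ⇒ d ≤ 3.
Match coefficients ⇒ f(k) = -2*(k - 2)*(k + 1)*(k + 2).
Then R = B(k−1)f/C = -2*(k - 2)*(k + 1)/(k**2 - 4*k - 1), so s_k = R(k)·t_k = (k**3 + k**2 - 4*k - 4)/2**k.
Check: Δs_k = (-k**3 + 2*k**2 + 9*k + 2)/(2*2**k). ✓
Evaluate: s_(n+1) = 2**(-n - 1)*(n**3 + 4*n**2 + n - 6); subtract s_(1) = -3 ⇒ S(n) = (6*2**n + n**3 + 4*n**2 + n - 6)/(2*2**n).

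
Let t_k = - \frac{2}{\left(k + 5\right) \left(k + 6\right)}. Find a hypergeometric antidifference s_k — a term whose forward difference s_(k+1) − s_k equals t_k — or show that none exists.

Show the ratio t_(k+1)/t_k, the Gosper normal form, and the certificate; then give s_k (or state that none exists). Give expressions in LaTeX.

t_(k+1)/t_k = (k + 5)/(k + 7).
Factor: A=k + 5; B=k + 7; C=1.
Need (k + 5)·f(k+1) − (k + 6)·f(k) = 1.
Degrees (1,1,0) ⇒ d ≤ 1.
Solving with deg f ≤ 1: f(k) = k/5.
So s_k = (B(k−1)f/C)·t_k = (k*(k + 6)/5)·t_k = -2*k/(5*k + 25).
Verify: -2/(k**2 + 11*k + 30) matches t_k.

s_k = - \frac{2 k}{5 k + 25}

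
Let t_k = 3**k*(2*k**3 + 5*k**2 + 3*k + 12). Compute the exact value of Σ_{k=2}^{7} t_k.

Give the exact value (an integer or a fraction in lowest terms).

Σ = 2696490

Ratio r(k) = 3*(2*k**3 + 11*k**2 + 19*k + 22)/(2*k**3 + 5*k**2 + 3*k + 12).
Factor: A=3; B=1; C=k**3 + 5*k**2/2 + 3*k/2 + 6.
Need (3)·f(k+1) − (1)·f(k) = k**3 + 5*k**2/2 + 3*k/2 + 6.
d = 3 from the (0,0,3) case.
Solving with deg f ≤ 3: f(k) = (k**3 - 2*k**2 + 3*k + 3)/2.
So s_k = (B(k−1)f/C)·t_k = ((k**3 - 2*k**2 + 3*k + 3)/(2*k**3 + 5*k**2 + 3*k + 12))·t_k = 3**k*(k**3 - 2*k**2 + 3*k + 3).
Verify: 3**k*(2*k**3 + 5*k**2 + 3*k + 12) matches t_k.
Σ_(k=2)^(7) t_k = s_(8) − s_(2) = 2696571 − (81) = 2696490.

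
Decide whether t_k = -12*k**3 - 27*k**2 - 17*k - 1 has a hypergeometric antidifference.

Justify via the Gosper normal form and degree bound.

Yes. s_k = k*(-3*k**3 - 3*k**2 + 2*k + 3).

r(k) = (12*k**3 + 63*k**2 + 107*k + 57)/(12*k**3 + 27*k**2 + 17*k + 1) after simplifying.
A = 1, B = 1, C = k**3 + 9*k**2/4 + 17*k/12 + 1/12.
Key eq: (1)·f(k+1) = (1)·f(k) + (k**3 + 9*k**2/4 + 17*k/12 + 1/12).
deg f ≤ 4 (via 0,0,3).
Solve for f: f(k) = k*(3*k**3 + 3*k**2 - 2*k - 3)/12 (degree 4 ≤ 4).
So s_k = (B(k−1)f/C)·t_k = (k*(3*k**3 + 3*k**2 - 2*k - 3)/(12*k**3 + 27*k**2 + 17*k + 1))·t_k = k*(-3*k**3 - 3*k**2 + 2*k + 3).
s_(k+1) − s_k = -12*k**3 - 27*k**2 - 17*k - 1 = t_k.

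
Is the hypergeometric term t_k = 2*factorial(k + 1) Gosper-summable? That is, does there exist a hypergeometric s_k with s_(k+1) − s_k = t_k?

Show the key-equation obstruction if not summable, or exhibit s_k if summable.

Compute t_(k+1)/t_k: get k + 2.
Take A(k)=k + 2, B(k)=1, C(k)=1.
Solve (k + 2)·f(k+1) − (1)·f(k) = 1.
From deg A=1, deg B=0, deg C=0: d=-1.
d = -1 < 0 ⇒ no nonzero polynomial f; not summable.

No — key equation has no polynomial f.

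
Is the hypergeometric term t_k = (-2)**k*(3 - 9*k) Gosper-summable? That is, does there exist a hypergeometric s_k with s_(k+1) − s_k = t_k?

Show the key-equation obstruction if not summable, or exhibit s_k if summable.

Step 1: r(k) = 2*(-3*k - 2)/(3*k - 1).
Factor: A=-2; B=1; C=k - 1/3.
f must satisfy (-2)·f(k+1) − (1)·f(k) = k - 1/3.
deg f ≤ 1 (via 0,0,1).
Match coefficients ⇒ f(k) = -(k - 1)/3.
So s_k = (B(k−1)f/C)·t_k = (-(k - 1)/(3*k - 1))·t_k = 3*(-2)**k*(k - 1).
Check: Δs_k = (-2)**k*(3 - 9*k). ✓

Yes. s_k = 3*(-2)**k*(k - 1).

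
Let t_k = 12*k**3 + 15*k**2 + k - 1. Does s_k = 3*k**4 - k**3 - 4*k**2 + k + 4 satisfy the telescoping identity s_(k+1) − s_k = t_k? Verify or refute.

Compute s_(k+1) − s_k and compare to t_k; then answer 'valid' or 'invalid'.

s_(k+1) = 3*k**4 + 11*k**3 + 11*k**2 + 2*k + 3
s_(k+1) − s_k = 12*k**3 + 15*k**2 + k - 1
(s_(k+1) − s_k) − t_k = 0

valid; difference matches t_k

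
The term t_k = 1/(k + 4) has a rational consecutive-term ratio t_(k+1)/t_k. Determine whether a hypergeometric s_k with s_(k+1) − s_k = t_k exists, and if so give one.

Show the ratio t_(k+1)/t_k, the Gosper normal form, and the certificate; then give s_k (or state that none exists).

Step 1: r(k) = (k + 4)/(k + 5).
Normal form (A,B,C) = (k + 4, k + 5, 1).
Need (k + 4)·f(k+1) − (k + 4)·f(k) = 1.
deg f ≤ 0 (via 1,1,0).
Put f(k) = c0: A·f(k+1) − B(k−1)·f(k) − C = -1; need -1 = 0 — inconsistent ⇒ no f, not summable.

no hypergeometric antidifference exists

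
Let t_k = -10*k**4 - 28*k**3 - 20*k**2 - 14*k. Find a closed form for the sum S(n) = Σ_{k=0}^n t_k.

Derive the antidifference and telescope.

The ratio is (5*k**4 + 34*k**3 + 82*k**2 + 89*k + 36)/(k*(5*k**3 + 14*k**2 + 10*k + 7)).
Factor: A=1; B=1; C=k**4 + 14*k**3/5 + 2*k**2 + 7*k/5.
Solve (1)·f(k+1) − (1)·f(k) = k**4 + 14*k**3/5 + 2*k**2 + 7*k/5.
From deg A=0, deg B=0, deg C=4: d=5.
A polynomial solution: f(k) = k*(k - 1)*(k**3 + 2*k**2 + 2)/5.
Get s_k = R·t_k = 2*k*(-k**4 - k**3 + 2*k**2 - 2*k + 2) with R(k) = B(k−1)f(k)/C(k) = (k - 1)*(k**3 + 2*k**2 + 2)/(5*k**3 + 14*k**2 + 10*k + 7).
Δs = 2*k*(-5*k**3 - 14*k**2 - 10*k - 7), as required.
Evaluate: s_(n+1) = 2*n*(-n**4 - 6*n**3 - 12*n**2 - 12*n - 5); subtract s_(0) = 0 ⇒ S(n) = 2*n*(-n**4 - 6*n**3 - 12*n**2 - 12*n - 5).

S(n) = 2*n*(-n**4 - 6*n**3 - 12*n**2 - 12*n - 5)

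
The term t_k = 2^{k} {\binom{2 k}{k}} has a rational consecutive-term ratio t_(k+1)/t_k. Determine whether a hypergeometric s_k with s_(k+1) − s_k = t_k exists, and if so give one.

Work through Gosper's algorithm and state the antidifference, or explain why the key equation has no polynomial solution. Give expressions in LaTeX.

Step 1: r(k) = 4*(2*k + 1)/(k + 1).
Gosper form: A/B · C(k+1)/C(k) with A=8*k + 4, B=k + 1, C=1.
Solve (8*k + 4)·f(k+1) − (k)·f(k) = 1.
d = -1 from the (1,1,0) case.
Bound -1 < 0, so the key equation has no polynomial solution.

no hypergeometric antidifference exists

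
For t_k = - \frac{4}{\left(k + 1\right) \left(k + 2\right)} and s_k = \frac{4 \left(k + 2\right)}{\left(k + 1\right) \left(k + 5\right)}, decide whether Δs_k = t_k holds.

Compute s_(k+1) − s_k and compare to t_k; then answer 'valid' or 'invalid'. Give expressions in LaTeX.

s_(k+1) = 4*(k + 3)/((k + 2)*(k + 6))
s_(k+1) − s_k = 4*(-k**2 - 5*k - 9)/(k**4 + 14*k**3 + 65*k**2 + 112*k + 60)
(s_(k+1) − s_k) − t_k = 12*(2*k + 7)/(k**4 + 14*k**3 + 65*k**2 + 112*k + 60)

Invalid: residual \frac{12 \left(2 k + 7\right)}{k^{4} + 14 k^{3} + 65 k^{2} + 112 k + 60} ≠ 0.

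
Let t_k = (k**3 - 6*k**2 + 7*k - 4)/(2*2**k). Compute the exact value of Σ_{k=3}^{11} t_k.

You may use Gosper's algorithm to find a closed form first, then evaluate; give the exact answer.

Σ = 1889/2048

Ratio r(k) = (k**3 - 3*k**2 - 2*k - 2)/(2*(k**3 - 6*k**2 + 7*k - 4)).
Take A(k)=1/2, B(k)=1, C(k)=k**3 - 6*k**2 + 7*k - 4.
Solve (1/2)·f(k+1) − (1)·f(k) = k**3 - 6*k**2 + 7*k - 4.
Degrees (0,0,3) ⇒ d ≤ 3.
Match coefficients ⇒ f(k) = -2*(k - 1)*(k**2 - 2*k + 2).
Then R = B(k−1)f/C = -2*(k - 1)*(k**2 - 2*k + 2)/(k**3 - 6*k**2 + 7*k - 4), so s_k = R(k)·t_k = (-k**3 + 3*k**2 - 4*k + 2)/2**k.
s_(k+1) − s_k = (k**3 - 6*k**2 + 7*k - 4)/(2*2**k) = t_k.
Σ_(k=3)^(11) t_k = s_(12) − s_(3) = -671/2048 − (-5/4) = 1889/2048.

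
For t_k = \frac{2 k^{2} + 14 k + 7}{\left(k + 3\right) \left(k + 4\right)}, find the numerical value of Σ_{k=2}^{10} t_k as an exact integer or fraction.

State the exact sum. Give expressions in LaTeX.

Compute t_(k+1)/t_k: get (k + 3)*(14*k + 2*(k + 1)**2 + 21)/((k + 5)*(2*k**2 + 14*k + 7)).
Factor: A=k + 3; B=k + 5; C=k**2 + 7*k + 7/2.
f must satisfy (k + 3)·f(k+1) − (k + 4)·f(k) = k**2 + 7*k + 7/2.
d = 2 from the (1,1,2) case.
Solve for f: f(k) = k*(6*k + 1)/6 (degree 2 ≤ 2).
Get s_k = R·t_k = k*(6*k + 1)/(3*(k + 3)) with R(k) = B(k−1)f(k)/C(k) = k*(k + 4)*(6*k + 1)/(3*(2*k**2 + 14*k + 7)).
Check: Δs_k = (2*k**2 + 14*k + 7)/(k**2 + 7*k + 12). ✓
Sum = s_(11) − s_(2); s_(11) = 737/42, s_(2) = 26/15 ⇒ 1107/70.

Σ = 1107/70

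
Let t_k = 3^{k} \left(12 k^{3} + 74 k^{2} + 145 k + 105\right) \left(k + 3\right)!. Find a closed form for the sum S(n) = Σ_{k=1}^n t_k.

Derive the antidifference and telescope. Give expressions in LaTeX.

Compute t_(k+1)/t_k: get 3*(12*k**4 + 158*k**3 + 769*k**2 + 1652*k + 1344)/(12*k**3 + 74*k**2 + 145*k + 105).
Normal form (A,B,C) = (3*k + 12, 1, k**3 + 37*k**2/6 + 145*k/12 + 35/4).
Solve (3*k + 12)·f(k+1) − (1)·f(k) = k**3 + 37*k**2/6 + 145*k/12 + 35/4.
Bound: deg f ≤ 2.
A polynomial solution: f(k) = (4*k**2 + 2*k + 3)/12.
So s_k = (B(k−1)f/C)·t_k = ((4*k**2 + 2*k + 3)/(12*k**3 + 74*k**2 + 145*k + 105))·t_k = 3**k*(4*k**2 + 2*k + 3)*factorial(k + 3).
s_(k+1) − s_k = 3**k*(12*k**3 + 74*k**2 + 145*k + 105)*factorial(k + 3) = t_k.
Σ_(k=1)^n t_k = s_(n+1) − s_(1) = (3**(n + 1)*(4*n**2 + 10*n + 9)*factorial(n + 4)) − (648), i.e. 12*3**n*n**2*factorial(n + 4) + 30*3**n*n*factorial(n + 4) + 27*3**n*factorial(n + 4) - 648.

S(n) = 12 \cdot 3^{n} n^{2} \left(n + 4\right)! + 30 \cdot 3^{n} n \left(n + 4\right)! + 27 \cdot 3^{n} \left(n + 4\right)! - 648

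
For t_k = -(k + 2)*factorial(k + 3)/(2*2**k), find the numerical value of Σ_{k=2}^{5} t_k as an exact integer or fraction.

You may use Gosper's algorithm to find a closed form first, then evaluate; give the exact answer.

Ratio r(k) = (k + 3)*(k + 4)/(2*(k + 2)).
Normal form (A,B,C) = (k/2 + 2, 1, k + 2).
Need (k/2 + 2)·f(k+1) − (1)·f(k) = k + 2.
Bound: deg f ≤ 0.
Coefficient equations give f(k) = 2.
Certificate R = B(k−1)f/C = 2/(k + 2) gives s_k = -factorial(k + 3)/2**k.
s_(k+1) − s_k = -(k + 2)*factorial(k + 3)/(2*2**k) = t_k.
Evaluate s at k=6 and k=2: -5670 and -30; difference -5640.

Σ = -5640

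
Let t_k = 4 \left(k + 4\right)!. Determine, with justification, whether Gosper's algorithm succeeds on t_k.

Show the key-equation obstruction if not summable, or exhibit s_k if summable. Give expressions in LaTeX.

No — key equation has no polynomial f.

Step 1: r(k) = k + 5.
Take A(k)=k + 5, B(k)=1, C(k)=1.
Solve (k + 5)·f(k+1) − (1)·f(k) = 1.
Bound: deg f ≤ -1.
deg f ≤ -1 is impossible — no certificate.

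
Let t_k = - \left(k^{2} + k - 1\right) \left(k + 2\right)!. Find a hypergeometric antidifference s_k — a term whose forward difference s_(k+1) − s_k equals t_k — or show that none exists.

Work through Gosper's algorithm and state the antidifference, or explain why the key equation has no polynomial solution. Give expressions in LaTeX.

Ratio r(k) = (k + 3)*(k + (k + 1)**2)/(k**2 + k - 1).
So A=k + 3 and B=1, with C=k**2 + k - 1.
f must satisfy (k + 3)·f(k+1) − (1)·f(k) = k**2 + k - 1.
From deg A=1, deg B=0, deg C=2: d=1.
Solving with deg f ≤ 1: f(k) = k - 2.
Certificate R = B(k−1)f/C = (k - 2)/(k**2 + k - 1) gives s_k = -(k - 2)*factorial(k + 2).
Verify: -(k**2 + k - 1)*factorial(k + 2) matches t_k.

s_k = - \left(k - 2\right) \left(k + 2\right)!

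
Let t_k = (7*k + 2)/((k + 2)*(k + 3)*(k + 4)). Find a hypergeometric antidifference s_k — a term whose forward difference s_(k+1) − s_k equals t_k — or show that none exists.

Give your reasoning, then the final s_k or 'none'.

t_(k+1)/t_k = (k + 2)*(7*k + 9)/((k + 5)*(7*k + 2)).
Factor: A=k + 2; B=k + 5; C=k + 2/7.
Key eq: (k + 2)·f(k+1) = (k + 4)·f(k) + (k + 2/7).
Degrees (1,1,1) ⇒ d ≤ 2.
Solving with deg f ≤ 2: f(k) = k*(4*k - 1)/21.
R(k) = B(k−1)·f(k)/C(k) = k*(k + 4)*(4*k - 1)/(3*(7*k + 2)); s_k = R·t_k = k*(4*k - 1)/(3*(k + 2)*(k + 3)).
Check: Δs_k = (7*k + 2)/(k**3 + 9*k**2 + 26*k + 24). ✓

s_k = k*(4*k - 1)/(3*(k + 2)*(k + 3))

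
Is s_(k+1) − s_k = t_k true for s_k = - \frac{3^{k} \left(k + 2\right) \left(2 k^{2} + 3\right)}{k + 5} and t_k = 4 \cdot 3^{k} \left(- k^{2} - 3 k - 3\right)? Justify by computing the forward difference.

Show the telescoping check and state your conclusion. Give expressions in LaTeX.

s_(k+1) = -3**(k + 1)*(k + 3)*(2*(k + 1)**2 + 3)/(k + 6)
s_(k+1) − s_k = 3**k*(-4*k**4 - 44*k**3 - 174*k**2 - 276*k - 189)/(k**2 + 11*k + 30)
(s_(k+1) − s_k) − t_k = 3**(k + 1)*(4*k**3 + 30*k**2 + 72*k + 57)/(k**2 + 11*k + 30)

Invalid: residual \frac{3^{k + 1} \left(4 k^{3} + 30 k^{2} + 72 k + 57\right)}{k^{2} + 11 k + 30} ≠ 0.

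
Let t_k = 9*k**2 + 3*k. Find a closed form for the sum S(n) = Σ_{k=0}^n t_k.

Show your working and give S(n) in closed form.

S(n) = 3*n*(n**2 + 2*n + 1)

Step 1: r(k) = (k + 3*(k + 1)**2 + 1)/(k*(3*k + 1)).
A = 1, B = 1, C = k**2 + k/3.
Solve (1)·f(k+1) − (1)·f(k) = k**2 + k/3.
Bound: deg f ≤ 3.
Solving with deg f ≤ 3: f(k) = k**2*(k - 1)/3.
R(k) = B(k−1)·f(k)/C(k) = k*(k - 1)/(3*k + 1); s_k = R·t_k = 3*k**2*(k - 1).
Δs = 3*k*(3*k + 1), as required.
Evaluate: s_(n+1) = 3*n*(n**2 + 2*n + 1); subtract s_(0) = 0 ⇒ S(n) = 3*n*(n**2 + 2*n + 1).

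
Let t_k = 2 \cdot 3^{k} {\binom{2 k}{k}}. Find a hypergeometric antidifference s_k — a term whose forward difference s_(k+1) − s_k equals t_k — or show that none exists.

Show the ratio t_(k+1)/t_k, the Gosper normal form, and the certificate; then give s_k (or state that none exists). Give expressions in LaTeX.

none — t_k is not Gosper-summable

r(k) = 6*(2*k + 1)/(k + 1) after simplifying.
Take A(k)=12*k + 6, B(k)=k + 1, C(k)=1.
Set up (12*k + 6)·f(k+1) − (k)·f(k) − (1) = 0.
From deg A=1, deg B=1, deg C=0: d=-1.
Bound -1 < 0, so the key equation has no polynomial solution.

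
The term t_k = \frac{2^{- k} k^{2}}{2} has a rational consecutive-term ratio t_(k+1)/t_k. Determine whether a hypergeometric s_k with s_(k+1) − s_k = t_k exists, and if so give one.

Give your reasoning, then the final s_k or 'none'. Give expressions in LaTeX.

s_k = 2^{- k} \left(- k^{2} - 2 k - 3\right)

r(k) = (k + 1)**2/(2*k**2) after simplifying.
So A=1/2 and B=1, with C=k**2.
Key eq: (1/2)·f(k+1) = (1)·f(k) + (k**2).
From deg A=0, deg B=0, deg C=2: d=2.
A polynomial solution: f(k) = -2*(k**2 + 2*k + 3).
R(k) = B(k−1)·f(k)/C(k) = -2*(k**2 + 2*k + 3)/k**2; s_k = R·t_k = (-k**2 - 2*k - 3)/2**k.
Check: Δs_k = k**2/(2*2**k). ✓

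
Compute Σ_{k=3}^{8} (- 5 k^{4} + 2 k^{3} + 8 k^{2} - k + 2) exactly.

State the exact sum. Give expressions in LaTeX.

Σ = -39630

r(k) = (5*k**4 + 18*k**3 + 16*k**2 - k - 6)/(5*k**4 - 2*k**3 - 8*k**2 + k - 2) after simplifying.
Gosper form: A/B · C(k+1)/C(k) with A=1, B=1, C=k**4 - 2*k**3/5 - 8*k**2/5 + k/5 - 2/5.
Solve (1)·f(k+1) − (1)·f(k) = k**4 - 2*k**3/5 - 8*k**2/5 + k/5 - 2/5.
Degrees (0,0,4) ⇒ d ≤ 5.
A polynomial solution: f(k) = k*(k**4 - 3*k**3 + 4*k - 4)/5.
So s_k = (B(k−1)f/C)·t_k = (k*(k**4 - 3*k**3 + 4*k - 4)/(5*k**4 - 2*k**3 - 8*k**2 + k - 2))·t_k = k*(-k**4 + 3*k**3 - 4*k + 4).
Check: Δs_k = -5*k**4 + 2*k**3 + 8*k**2 - k + 2. ✓
Σ_(k=3)^(8) t_k = s_(9) − s_(3) = -39654 − (-24) = -39630.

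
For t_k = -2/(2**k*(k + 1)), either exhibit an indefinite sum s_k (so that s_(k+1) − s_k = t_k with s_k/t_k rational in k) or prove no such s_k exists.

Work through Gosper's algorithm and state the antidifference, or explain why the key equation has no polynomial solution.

none (Gosper's algorithm certifies no s_k)

Compute t_(k+1)/t_k: get (k + 1)/(2*(k + 2)).
Factor: A=k/2 + 1/2; B=k + 2; C=1.
Set up (k/2 + 1/2)·f(k+1) − (k + 1)·f(k) − (1) = 0.
deg f ≤ -1 (via 1,1,0).
Negative degree bound (-1): no f exists, t_k not Gosper-summable.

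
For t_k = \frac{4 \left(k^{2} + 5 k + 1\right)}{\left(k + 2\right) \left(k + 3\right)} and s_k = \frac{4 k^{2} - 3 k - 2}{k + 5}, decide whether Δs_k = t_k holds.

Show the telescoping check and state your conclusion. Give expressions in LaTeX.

Invalid: residual \frac{3 \left(- 31 k^{2} - 115 k - 26\right)}{k^{4} + 16 k^{3} + 91 k^{2} + 216 k + 180} ≠ 0.

s_(k+1) = (4*k**2 + 5*k - 1)/(k + 6)
s_(k+1) − s_k = (4*k**2 + 44*k + 7)/(k**2 + 11*k + 30)
(s_(k+1) − s_k) − t_k = 3*(-31*k**2 - 115*k - 26)/(k**4 + 16*k**3 + 91*k**2 + 216*k + 180)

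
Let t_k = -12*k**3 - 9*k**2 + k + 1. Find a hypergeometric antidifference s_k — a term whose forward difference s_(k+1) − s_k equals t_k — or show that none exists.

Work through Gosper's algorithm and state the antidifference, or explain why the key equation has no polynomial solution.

The ratio is (12*k**3 + 45*k**2 + 53*k + 19)/(12*k**3 + 9*k**2 - k - 1).
So A=1 and B=1, with C=k**3 + 3*k**2/4 - k/12 - 1/12.
Need (1)·f(k+1) − (1)·f(k) = k**3 + 3*k**2/4 - k/12 - 1/12.
Degrees (0,0,3) ⇒ d ≤ 4.
Coefficient equations give f(k) = k*(3*k**3 - 3*k**2 - 2*k + 1)/12.
Then R = B(k−1)f/C = k*(3*k**3 - 3*k**2 - 2*k + 1)/(12*k**3 + 9*k**2 - k - 1), so s_k = R(k)·t_k = k*(-3*k**3 + 3*k**2 + 2*k - 1).
Check: Δs_k = -12*k**3 - 9*k**2 + k + 1. ✓

s_k = k*(-3*k**3 + 3*k**2 + 2*k - 1)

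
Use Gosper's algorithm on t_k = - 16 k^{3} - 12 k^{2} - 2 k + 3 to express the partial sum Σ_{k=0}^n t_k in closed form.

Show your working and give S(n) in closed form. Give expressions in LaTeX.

S(n) = - 4 n^{4} - 12 n^{3} - 11 n^{2} + 3

r(k) = (16*k**3 + 60*k**2 + 74*k + 27)/(16*k**3 + 12*k**2 + 2*k - 3) after simplifying.
Take A(k)=1, B(k)=1, C(k)=k**3 + 3*k**2/4 + k/8 - 3/16.
Set up (1)·f(k+1) − (1)·f(k) − (k**3 + 3*k**2/4 + k/8 - 3/16) = 0.
Bound: deg f ≤ 4.
Match coefficients ⇒ f(k) = k*(4*k**3 - 4*k**2 - k - 2)/16.
Then R = B(k−1)f/C = k*(4*k**3 - 4*k**2 - k - 2)/(16*k**3 + 12*k**2 + 2*k - 3), so s_k = R(k)·t_k = k*(-4*k**3 + 4*k**2 + k + 2).
Check: Δs_k = -16*k**3 - 12*k**2 - 2*k + 3. ✓
s_(n+1) = -4*n**4 - 12*n**3 - 11*n**2 + 3 and s_(0) = 0, so S(n) = -4*n**4 - 12*n**3 - 11*n**2 + 3.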